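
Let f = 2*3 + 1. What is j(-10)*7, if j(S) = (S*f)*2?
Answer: -980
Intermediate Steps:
f = 7 (f = 6 + 1 = 7)
j(S) = 14*S (j(S) = (S*7)*2 = (7*S)*2 = 14*S)
j(-10)*7 = (14*(-10))*7 = -140*7 = -980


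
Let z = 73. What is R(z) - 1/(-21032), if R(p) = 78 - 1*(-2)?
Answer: 1682561/21032 ≈ 80.000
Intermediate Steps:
R(p) = 80 (R(p) = 78 + 2 = 80)
R(z) - 1/(-21032) = 80 - 1/(-21032) = 80 - 1*(-1/21032) = 80 + 1/21032 = 1682561/21032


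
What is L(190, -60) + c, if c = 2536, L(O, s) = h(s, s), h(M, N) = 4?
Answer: 2540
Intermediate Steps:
L(O, s) = 4
L(190, -60) + c = 4 + 2536 = 2540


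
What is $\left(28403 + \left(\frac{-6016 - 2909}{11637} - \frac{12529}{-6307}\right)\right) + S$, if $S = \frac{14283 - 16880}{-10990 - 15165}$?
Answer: $\frac{1069135605059948}{37639895895} \approx 28404.0$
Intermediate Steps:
$S = \frac{2597}{26155}$ ($S = - \frac{2597}{-26155} = \left(-2597\right) \left(- \frac{1}{26155}\right) = \frac{2597}{26155} \approx 0.099293$)
$\left(28403 + \left(\frac{-6016 - 2909}{11637} - \frac{12529}{-6307}\right)\right) + S = \left(28403 + \left(\frac{-6016 - 2909}{11637} - \frac{12529}{-6307}\right)\right) + \frac{2597}{26155} = \left(28403 - - \frac{1755098}{1439109}\right) + \frac{2597}{26155} = \left(28403 + \left(- \frac{2975}{3879} + \frac{737}{371}\right)\right) + \frac{2597}{26155} = \left(28403 + \frac{1755098}{1439109}\right) + \frac{2597}{26155} = \frac{40876768025}{1439109} + \frac{2597}{26155} = \frac{1069135605059948}{37639895895}$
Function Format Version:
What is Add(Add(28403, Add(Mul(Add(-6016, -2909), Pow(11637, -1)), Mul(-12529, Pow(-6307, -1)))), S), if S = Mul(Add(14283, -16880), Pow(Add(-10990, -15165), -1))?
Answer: Rational(1069135605059948, 37639895895) ≈ 28404.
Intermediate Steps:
S = Rational(2597, 26155) (S = Mul(-2597, Pow(-26155, -1)) = Mul(-2597, Rational(-1, 26155)) = Rational(2597, 26155) ≈ 0.099293)
Add(Add(28403, Add(Mul(Add(-6016, -2909), Pow(11637, -1)), Mul(-12529, Pow(-6307, -1)))), S) = Add(Add(28403, Add(Mul(Add(-6016, -2909), Pow(11637, -1)), Mul(-12529, Pow(-6307, -1)))), Rational(2597, 26155)) = Add(Add(28403, Add(Mul(-8925, Rational(1, 11637)), Mul(-12529, Rational(-1, 6307)))), Rational(2597, 26155)) = Add(Add(28403, Add(Rational(-2975, 3879), Rational(737, 371))), Rational(2597, 26155)) = Add(Add(28403, Rational(1755098, 1439109)), Rational(2597, 26155)) = Add(Rational(40876768025, 1439109), Rational(2597, 26155)) = Rational(1069135605059948, 37639895895)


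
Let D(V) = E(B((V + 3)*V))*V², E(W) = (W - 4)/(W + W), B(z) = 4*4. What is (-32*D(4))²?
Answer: 36864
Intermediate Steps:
B(z) = 16
E(W) = (-4 + W)/(2*W) (E(W) = (-4 + W)/((2*W)) = (-4 + W)*(1/(2*W)) = (-4 + W)/(2*W))
D(V) = 3*V²/8 (D(V) = ((½)*(-4 + 16)/16)*V² = ((½)*(1/16)*12)*V² = 3*V²/8)
(-32*D(4))² = (-12*4²)² = (-12*16)² = (-32*6)² = (-192)² = 36864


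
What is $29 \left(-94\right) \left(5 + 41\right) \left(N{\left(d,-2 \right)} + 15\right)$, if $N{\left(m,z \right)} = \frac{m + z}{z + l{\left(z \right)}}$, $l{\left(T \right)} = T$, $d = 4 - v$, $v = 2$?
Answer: $-1880940$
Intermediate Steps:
$d = 2$ ($d = 4 - 2 = 2$)
$N{\left(m,z \right)} = \frac{m + z}{2 z}$ ($N{\left(m,z \right)} = \frac{m + z}{z + z} = \frac{m + z}{2 z}$)
$29 \left(-94\right) \left(5 + 41\right) \left(N{\left(d,-2 \right)} + 15\right) = 29 \left(-94\right) \left(5 + 41\right) \left(\frac{2 - 2}{2 \left(-2\right)} + 15\right) = - 2726 \cdot 46 \left(\frac{1}{2} \left(- \frac{1}{2}\right) 0 + 15\right) = - 2726 \cdot 46 \left(0 + 15\right) = - 2726 \cdot 46 \cdot 15 = \left(-2726\right) 690 = -1880940$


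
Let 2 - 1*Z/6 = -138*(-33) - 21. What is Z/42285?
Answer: -9062/14095 ≈ -0.64292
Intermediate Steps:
Z = -27186 (Z = 12 - 6*(-138*(-33) - 21) = 12 - 6*(4554 - 21) = 12 - 6*4533 = 12 - 27198 = -27186)
Z/42285 = -27186/42285 = -27186*1/42285 = -9062/14095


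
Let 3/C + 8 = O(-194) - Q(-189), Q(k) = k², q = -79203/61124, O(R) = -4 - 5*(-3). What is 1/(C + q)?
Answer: -363871172/471526021 ≈ -0.77169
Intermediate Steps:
O(R) = 11 (O(R) = -4 + 15 = 11)
q = -79203/61124 (q = -79203*1/61124 = -79203/61124 ≈ -1.2958)
C = -1/11906 (C = 3/(-8 + (11 - 1*(-189)²)) = 3/(-8 + (11 - 1*35721)) = 3/(-8 + (11 - 35721)) = 3/(-8 - 35710) = 3/(-35718) = 3*(-1/35718) = -1/11906 ≈ -8.3991e-5)
1/(C + q) = 1/(-1/11906 - 79203/61124) = 1/(-471526021/363871172) = -363871172/471526021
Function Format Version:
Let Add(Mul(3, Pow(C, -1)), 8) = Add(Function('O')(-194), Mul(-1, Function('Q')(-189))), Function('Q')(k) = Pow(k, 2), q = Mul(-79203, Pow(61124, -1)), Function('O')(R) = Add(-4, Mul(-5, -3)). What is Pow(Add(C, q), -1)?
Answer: Rational(-363871172, 471526021) ≈ -0.77169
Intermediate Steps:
Function('O')(R) = 11 (Function('O')(R) = Add(-4, 15) = 11)
q = Rational(-79203, 61124) (q = Mul(-79203, Rational(1, 61124)) = Rational(-79203, 61124) ≈ -1.2958)
C = Rational(-1, 11906) (C = Mul(3, Pow(Add(-8, Add(11, Mul(-1, Pow(-189, 2)))), -1)) = Mul(3, Pow(Add(-8, Add(11, Mul(-1, 35721))), -1)) = Mul(3, Pow(Add(-8, Add(11, -35721)), -1)) = Mul(3, Pow(Add(-8, -35710), -1)) = Mul(3, Pow(-35718, -1)) = Mul(3, Rational(-1, 35718)) = Rational(-1, 11906) ≈ -8.3991e-5)
Pow(Add(C, q), -1) = Pow(Add(Rational(-1, 11906), Rational(-79203, 61124)), -1) = Pow(Rational(-471526021, 363871172), -1) = Rational(-363871172, 471526021)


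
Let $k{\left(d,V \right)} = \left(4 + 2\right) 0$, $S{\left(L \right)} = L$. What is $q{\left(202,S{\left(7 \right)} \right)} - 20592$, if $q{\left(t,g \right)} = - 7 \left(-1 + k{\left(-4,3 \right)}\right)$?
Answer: $-20585$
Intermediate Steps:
$k{\left(d,V \right)} = 0$ ($k{\left(d,V \right)} = 6 \cdot 0 = 0$)
$q{\left(t,g \right)} = 7$ ($q{\left(t,g \right)} = - 7 \left(-1 + 0\right) = \left(-7\right) \left(-1\right) = 7$)
$q{\left(202,S{\left(7 \right)} \right)} - 20592 = 7 - 20592 = -20585$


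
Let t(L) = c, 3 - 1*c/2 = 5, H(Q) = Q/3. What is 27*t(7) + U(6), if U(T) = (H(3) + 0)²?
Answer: -107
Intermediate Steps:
H(Q) = Q/3 (H(Q) = Q*(⅓) = Q/3)
c = -4 (c = 6 - 2*5 = 6 - 10 = -4)
U(T) = 1 (U(T) = ((⅓)*3 + 0)² = (1 + 0)² = 1² = 1)
t(L) = -4
27*t(7) + U(6) = 27*(-4) + 1 = -108 + 1 = -107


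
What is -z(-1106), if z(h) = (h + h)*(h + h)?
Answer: -4892944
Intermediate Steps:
z(h) = 4*h² (z(h) = (2*h)*(2*h) = 4*h²)
-z(-1106) = -4*(-1106)² = -4*1223236 = -1*4892944 = -4892944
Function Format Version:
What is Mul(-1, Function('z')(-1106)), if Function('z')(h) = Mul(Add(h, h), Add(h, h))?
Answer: -4892944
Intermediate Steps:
Function('z')(h) = Mul(4, Pow(h, 2)) (Function('z')(h) = Mul(Mul(2, h), Mul(2, h)) = Mul(4, Pow(h, 2)))
Mul(-1, Function('z')(-1106)) = Mul(-1, Mul(4, Pow(-1106, 2))) = Mul(-1, Mul(4, 1223236)) = Mul(-1, 4892944) = -4892944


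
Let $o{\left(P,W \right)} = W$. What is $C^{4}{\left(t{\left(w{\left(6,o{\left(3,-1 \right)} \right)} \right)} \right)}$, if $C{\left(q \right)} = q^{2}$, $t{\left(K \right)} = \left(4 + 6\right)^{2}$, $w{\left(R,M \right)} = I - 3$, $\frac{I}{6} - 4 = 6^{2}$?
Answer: $10000000000000000$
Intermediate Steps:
$I = 240$ ($I = 24 + 6 \cdot 6^{2} = 24 + 6 \cdot 36 = 24 + 216 = 240$)
$w{\left(R,M \right)} = 237$ ($w{\left(R,M \right)} = 240 - 3 = 237$)
$t{\left(K \right)} = 100$ ($t{\left(K \right)} = 10^{2} = 100$)
$C^{4}{\left(t{\left(w{\left(6,o{\left(3,-1 \right)} \right)} \right)} \right)} = \left(100^{2}\right)^{4} = 10000^{4} = 10000000000000000$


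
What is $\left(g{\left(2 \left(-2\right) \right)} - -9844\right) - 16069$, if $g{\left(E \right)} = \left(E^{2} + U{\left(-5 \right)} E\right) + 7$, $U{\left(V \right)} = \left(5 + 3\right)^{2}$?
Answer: $-6458$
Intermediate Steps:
$U{\left(V \right)} = 64$ ($U{\left(V \right)} = 8^{2} = 64$)
$g{\left(E \right)} = 7 + E^{2} + 64 E$ ($g{\left(E \right)} = \left(E^{2} + 64 E\right) + 7 = 7 + E^{2} + 64 E$)
$\left(g{\left(2 \left(-2\right) \right)} - -9844\right) - 16069 = \left(\left(7 + \left(2 \left(-2\right)\right)^{2} + 64 \cdot 2 \left(-2\right)\right) - -9844\right) - 16069 = \left(\left(7 + \left(-4\right)^{2} + 64 \left(-4\right)\right) + 9844\right) - 16069 = \left(\left(7 + 16 - 256\right) + 9844\right) - 16069 = \left(-233 + 9844\right) - 16069 = 9611 - 16069 = -6458$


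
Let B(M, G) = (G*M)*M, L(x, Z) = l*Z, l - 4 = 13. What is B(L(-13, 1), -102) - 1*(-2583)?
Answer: -26895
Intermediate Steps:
l = 17 (l = 4 + 13 = 17)
L(x, Z) = 17*Z
B(M, G) = G*M²
B(L(-13, 1), -102) - 1*(-2583) = -102*(17*1)² - 1*(-2583) = -102*17² + 2583 = -102*289 + 2583 = -29478 + 2583 = -26895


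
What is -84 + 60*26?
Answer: 1476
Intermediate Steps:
-84 + 60*26 = -84 + 1560 = 1476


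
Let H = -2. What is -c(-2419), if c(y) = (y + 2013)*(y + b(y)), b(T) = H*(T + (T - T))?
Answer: 982114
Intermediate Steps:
b(T) = -2*T (b(T) = -2*(T + (T - T)) = -2*(T + 0) = -2*T)
c(y) = -y*(2013 + y) (c(y) = (y + 2013)*(y - 2*y) = (2013 + y)*(-y) = -y*(2013 + y))
-c(-2419) = -(-2419)*(-2013 - 1*(-2419)) = -(-2419)*(-2013 + 2419) = -(-2419)*406 = -1*(-982114) = 982114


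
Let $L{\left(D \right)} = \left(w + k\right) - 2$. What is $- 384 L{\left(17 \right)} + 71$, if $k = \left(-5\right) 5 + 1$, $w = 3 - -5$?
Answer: $6983$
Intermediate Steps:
$w = 8$ ($w = 3 + 5 = 8$)
$k = -24$ ($k = -25 + 1 = -24$)
$L{\left(D \right)} = -18$ ($L{\left(D \right)} = \left(8 - 24\right) - 2 = -16 - 2 = -18$)
$- 384 L{\left(17 \right)} + 71 = \left(-384\right) \left(-18\right) + 71 = 6912 + 71 = 6983$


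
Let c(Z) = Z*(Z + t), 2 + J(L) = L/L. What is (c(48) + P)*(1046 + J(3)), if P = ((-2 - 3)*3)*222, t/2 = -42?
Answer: -5285610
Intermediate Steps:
t = -84 (t = 2*(-42) = -84)
J(L) = -1 (J(L) = -2 + L/L = -2 + 1 = -1)
c(Z) = Z*(-84 + Z) (c(Z) = Z*(Z - 84) = Z*(-84 + Z))
P = -3330 (P = -5*3*222 = -15*222 = -3330)
(c(48) + P)*(1046 + J(3)) = (48*(-84 + 48) - 3330)*(1046 - 1) = (48*(-36) - 3330)*1045 = (-1728 - 3330)*1045 = -5058*1045 = -5285610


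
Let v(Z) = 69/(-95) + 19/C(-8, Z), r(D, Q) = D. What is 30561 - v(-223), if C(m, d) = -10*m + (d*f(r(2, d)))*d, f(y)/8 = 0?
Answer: 46453463/1520 ≈ 30562.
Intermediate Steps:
f(y) = 0 (f(y) = 8*0 = 0)
C(m, d) = -10*m (C(m, d) = -10*m + (d*0)*d = -10*m + 0*d = -10*m + 0 = -10*m)
v(Z) = -743/1520 (v(Z) = 69/(-95) + 19/((-10*(-8))) = 69*(-1/95) + 19/80 = -69/95 + 19*(1/80) = -69/95 + 19/80 = -743/1520)
30561 - v(-223) = 30561 - 1*(-743/1520) = 30561 + 743/1520 = 46453463/1520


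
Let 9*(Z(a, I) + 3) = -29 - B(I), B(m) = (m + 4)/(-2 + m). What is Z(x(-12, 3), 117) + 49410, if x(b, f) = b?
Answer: 5681421/115 ≈ 49404.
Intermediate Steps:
B(m) = (4 + m)/(-2 + m)
Z(a, I) = -56/9 - (4 + I)/(9*(-2 + I)) (Z(a, I) = -3 + (-29 - (4 + I)/(-2 + I))/9 = -3 + (-29/9 - (4 + I)/(9*(-2 + I))) = -56/9 - (4 + I)/(9*(-2 + I)))
Z(x(-12, 3), 117) + 49410 = (36 - 19*117)/(3*(-2 + 117)) + 49410 = (⅓)*(36 - 2223)/115 + 49410 = (⅓)*(1/115)*(-2187) + 49410 = -729/115 + 49410 = 5681421/115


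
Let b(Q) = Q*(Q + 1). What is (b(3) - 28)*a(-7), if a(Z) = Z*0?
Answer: 0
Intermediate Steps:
a(Z) = 0
b(Q) = Q*(1 + Q)
(b(3) - 28)*a(-7) = (3*(1 + 3) - 28)*0 = (3*4 - 28)*0 = (12 - 28)*0 = -16*0 = 0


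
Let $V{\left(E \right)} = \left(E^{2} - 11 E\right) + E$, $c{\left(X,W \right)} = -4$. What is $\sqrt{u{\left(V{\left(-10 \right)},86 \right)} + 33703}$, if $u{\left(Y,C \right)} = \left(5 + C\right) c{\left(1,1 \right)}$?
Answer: $\sqrt{33339} \approx 182.59$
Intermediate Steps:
$V{\left(E \right)} = E^{2} - 10 E$
$u{\left(Y,C \right)} = -20 - 4 C$ ($u{\left(Y,C \right)} = \left(5 + C\right) \left(-4\right) = -20 - 4 C$)
$\sqrt{u{\left(V{\left(-10 \right)},86 \right)} + 33703} = \sqrt{\left(-20 - 344\right) + 33703} = \sqrt{-364 + 33703} = \sqrt{33339}$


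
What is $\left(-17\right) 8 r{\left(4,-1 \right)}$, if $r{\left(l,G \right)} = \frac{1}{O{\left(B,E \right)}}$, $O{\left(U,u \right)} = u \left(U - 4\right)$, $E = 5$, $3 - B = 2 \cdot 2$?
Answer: $\frac{136}{25} \approx 5.44$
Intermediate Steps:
$B = -1$ ($B = 3 - 2 \cdot 2 = 3 - 4 = -1$)
$O{\left(U,u \right)} = u \left(-4 + U\right)$
$r{\left(l,G \right)} = - \frac{1}{25}$ ($r{\left(l,G \right)} = \frac{1}{5 \left(-4 - 1\right)} = \frac{1}{5 \left(-5\right)} = \frac{1}{-25} = - \frac{1}{25}$)
$\left(-17\right) 8 r{\left(4,-1 \right)} = \left(-17\right) 8 \left(- \frac{1}{25}\right) = \left(-136\right) \left(- \frac{1}{25}\right) = \frac{136}{25}$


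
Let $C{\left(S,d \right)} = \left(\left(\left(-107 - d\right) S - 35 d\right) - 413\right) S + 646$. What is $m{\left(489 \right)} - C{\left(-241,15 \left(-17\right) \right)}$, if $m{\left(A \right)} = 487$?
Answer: $-6544755$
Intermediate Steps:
$C{\left(S,d \right)} = 646 + S \left(-413 - 35 d + S \left(-107 - d\right)\right)$ ($C{\left(S,d \right)} = \left(\left(S \left(-107 - d\right) - 35 d\right) - 413\right) S + 646 = \left(\left(- 35 d + S \left(-107 - d\right)\right) - 413\right) S + 646 = \left(-413 - 35 d + S \left(-107 - d\right)\right) S + 646 = S \left(-413 - 35 d + S \left(-107 - d\right)\right) + 646 = 646 + S \left(-413 - 35 d + S \left(-107 - d\right)\right)$)
$m{\left(489 \right)} - C{\left(-241,15 \left(-17\right) \right)} = 487 - \left(646 - -99533 - 107 \left(-241\right)^{2} - 15 \left(-17\right) \left(-241\right)^{2} - - 8435 \cdot 15 \left(-17\right)\right) = 487 - \left(646 + 99533 - 6214667 - \left(-255\right) 58081 - \left(-8435\right) \left(-255\right)\right) = 487 - \left(646 + 99533 - 6214667 + 14810655 - 2150925\right) = 487 - 6545242 = -6544755$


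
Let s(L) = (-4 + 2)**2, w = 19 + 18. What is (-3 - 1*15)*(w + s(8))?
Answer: -738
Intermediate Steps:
w = 37
s(L) = 4 (s(L) = (-2)**2 = 4)
(-3 - 1*15)*(w + s(8)) = (-3 - 1*15)*(37 + 4) = (-3 - 15)*41 = -18*41 = -738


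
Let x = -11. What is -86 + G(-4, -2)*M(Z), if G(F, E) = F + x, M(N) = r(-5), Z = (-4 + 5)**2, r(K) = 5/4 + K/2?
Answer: -269/4 ≈ -67.250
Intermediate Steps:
r(K) = 5/4 + K/2 (r(K) = 5*(1/4) + K*(1/2) = 5/4 + K/2)
Z = 1 (Z = 1**2 = 1)
M(N) = -5/4 (M(N) = 5/4 + (1/2)*(-5) = 5/4 - 5/2 = -5/4)
G(F, E) = -11 + F (G(F, E) = F - 11 = -11 + F)
-86 + G(-4, -2)*M(Z) = -86 + (-11 - 4)*(-5/4) = -86 - 15*(-5/4) = -86 + 75/4 = -269/4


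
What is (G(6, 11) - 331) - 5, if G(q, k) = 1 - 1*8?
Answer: -343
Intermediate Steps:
G(q, k) = -7 (G(q, k) = 1 - 8 = -7)
(G(6, 11) - 331) - 5 = (-7 - 331) - 5 = -338 - 5 = -343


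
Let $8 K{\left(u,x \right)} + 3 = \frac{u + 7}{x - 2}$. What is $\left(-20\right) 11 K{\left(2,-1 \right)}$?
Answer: $165$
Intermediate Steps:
$K{\left(u,x \right)} = - \frac{3}{8} + \frac{7 + u}{8 \left(-2 + x\right)}$ ($K{\left(u,x \right)} = - \frac{3}{8} + \frac{\left(u + 7\right) \frac{1}{x - 2}}{8} = - \frac{3}{8} + \frac{\left(7 + u\right) \frac{1}{-2 + x}}{8} = - \frac{3}{8} + \frac{\frac{1}{-2 + x} \left(7 + u\right)}{8} = - \frac{3}{8} + \frac{7 + u}{8 \left(-2 + x\right)}$)
$\left(-20\right) 11 K{\left(2,-1 \right)} = \left(-20\right) 11 \frac{13 + 2 - -3}{8 \left(-2 - 1\right)} = - 220 \frac{13 + 2 + 3}{8 \left(-3\right)} = - 220 \cdot \frac{1}{8} \left(- \frac{1}{3}\right) 18 = \left(-220\right) \left(- \frac{3}{4}\right) = 165$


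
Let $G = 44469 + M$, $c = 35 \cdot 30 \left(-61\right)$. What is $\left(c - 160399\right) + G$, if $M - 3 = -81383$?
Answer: $-261360$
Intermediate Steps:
$c = -64050$ ($c = 1050 \left(-61\right) = -64050$)
$M = -81380$ ($M = 3 - 81383 = -81380$)
$G = -36911$ ($G = 44469 - 81380 = -36911$)
$\left(c - 160399\right) + G = \left(-64050 - 160399\right) - 36911 = -224449 - 36911 = -261360$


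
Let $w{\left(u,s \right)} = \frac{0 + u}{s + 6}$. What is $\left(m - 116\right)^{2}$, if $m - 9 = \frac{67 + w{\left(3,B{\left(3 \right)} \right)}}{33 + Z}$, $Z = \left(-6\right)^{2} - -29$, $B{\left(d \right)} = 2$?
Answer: $\frac{2893401}{256} \approx 11302.0$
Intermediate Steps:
$w{\left(u,s \right)} = \frac{u}{6 + s}$
$Z = 65$ ($Z = 36 + 29 = 65$)
$m = \frac{155}{16}$ ($m = 9 + \frac{67 + \frac{3}{6 + 2}}{33 + 65} = 9 + \frac{67 + \frac{3}{8}}{98} = 9 + \left(67 + 3 \cdot \frac{1}{8}\right) \frac{1}{98} = 9 + \left(67 + \frac{3}{8}\right) \frac{1}{98} = 9 + \frac{539}{8} \cdot \frac{1}{98} = 9 + \frac{11}{16} = \frac{155}{16} \approx 9.6875$)
$\left(m - 116\right)^{2} = \left(\frac{155}{16} - 116\right)^{2} = \left(- \frac{1701}{16}\right)^{2} = \frac{2893401}{256}$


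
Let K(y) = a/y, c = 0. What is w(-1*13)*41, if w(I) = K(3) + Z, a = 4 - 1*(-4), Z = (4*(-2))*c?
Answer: 328/3 ≈ 109.33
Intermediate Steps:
Z = 0 (Z = (4*(-2))*0 = -8*0 = 0)
a = 8 (a = 4 + 4 = 8)
K(y) = 8/y
w(I) = 8/3 (w(I) = 8/3 + 0 = 8/3)
w(-1*13)*41 = (8/3)*41 = 328/3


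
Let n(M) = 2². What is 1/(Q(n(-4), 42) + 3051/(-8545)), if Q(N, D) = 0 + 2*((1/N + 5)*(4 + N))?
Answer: 8545/714729 ≈ 0.011956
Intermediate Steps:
n(M) = 4
Q(N, D) = 2*(4 + N)*(5 + 1/N) (Q(N, D) = 0 + 2*((5 + 1/N)*(4 + N)) = 0 + 2*((4 + N)*(5 + 1/N)) = 0 + 2*(4 + N)*(5 + 1/N) = 2*(4 + N)*(5 + 1/N))
1/(Q(n(-4), 42) + 3051/(-8545)) = 1/((42 + 8/4 + 10*4) + 3051/(-8545)) = 1/((42 + 8*(¼) + 40) + 3051*(-1/8545)) = 1/((42 + 2 + 40) - 3051/8545) = 1/(84 - 3051/8545) = 1/(714729/8545) = 8545/714729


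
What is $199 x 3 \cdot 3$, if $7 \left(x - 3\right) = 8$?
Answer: $\frac{51939}{7} \approx 7419.9$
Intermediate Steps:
$x = \frac{29}{7}$ ($x = 3 + \frac{1}{7} \cdot 8 = 3 + \frac{8}{7} = \frac{29}{7} \approx 4.1429$)
$199 x 3 \cdot 3 = 199 \cdot \frac{29}{7} \cdot 3 \cdot 3 = 199 \cdot \frac{87}{7} \cdot 3 = 199 \cdot \frac{261}{7} = \frac{51939}{7}$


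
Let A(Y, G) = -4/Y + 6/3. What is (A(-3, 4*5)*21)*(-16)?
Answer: -1120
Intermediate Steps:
A(Y, G) = 2 - 4/Y (A(Y, G) = -4/Y + 6*(⅓) = -4/Y + 2 = 2 - 4/Y)
(A(-3, 4*5)*21)*(-16) = ((2 - 4/(-3))*21)*(-16) = ((2 - 4*(-⅓))*21)*(-16) = ((2 + 4/3)*21)*(-16) = ((10/3)*21)*(-16) = 70*(-16) = -1120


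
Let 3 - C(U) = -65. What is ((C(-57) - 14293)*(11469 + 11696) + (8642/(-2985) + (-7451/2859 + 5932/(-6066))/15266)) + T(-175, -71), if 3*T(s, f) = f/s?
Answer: -506368028870891801146423/1536673826164050 ≈ -3.2952e+8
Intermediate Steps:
C(U) = 68 (C(U) = 3 - 1*(-65) = 3 + 65 = 68)
T(s, f) = f/(3*s) (T(s, f) = (f/s)/3 = f/(3*s))
((C(-57) - 14293)*(11469 + 11696) + (8642/(-2985) + (-7451/2859 + 5932/(-6066))/15266)) + T(-175, -71) = ((68 - 14293)*(11469 + 11696) + (8642/(-2985) + (-7451/2859 + 5932/(-6066))/15266)) + (⅓)*(-71)/(-175) = (-14225*23165 + (8642*(-1/2985) + (-7451*1/2859 + 5932*(-1/6066))*(1/15266))) + (⅓)*(-71)*(-1/175) = (-329522125 + (-8642/2985 + (-7451/2859 - 2966/3033)*(1/15266))) + 71/525 = (-329522125 + (-8642/2985 - 10359559/2890449*1/15266)) + 71/525 = (-329522125 + (-8642/2985 - 10359559/44125594434)) + 71/525 = (-329522125 - 127121436794081/43904966461830) + 71/525 = -14467657973677389782831/43904966461830 + 71/525 = -506368028870891801146423/1536673826164050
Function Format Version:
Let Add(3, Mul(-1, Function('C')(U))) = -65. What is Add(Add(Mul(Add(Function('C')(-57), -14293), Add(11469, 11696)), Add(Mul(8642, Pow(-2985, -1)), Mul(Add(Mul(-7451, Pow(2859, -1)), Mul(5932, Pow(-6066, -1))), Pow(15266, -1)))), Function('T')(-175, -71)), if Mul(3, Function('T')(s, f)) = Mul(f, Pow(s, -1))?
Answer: Rational(-506368028870891801146423, 1536673826164050) ≈ -3.2952e+8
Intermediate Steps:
Function('C')(U) = 68 (Function('C')(U) = Add(3, Mul(-1, -65)) = Add(3, 65) = 68)
Function('T')(s, f) = Mul(Rational(1, 3), f, Pow(s, -1)) (Function('T')(s, f) = Mul(Rational(1, 3), Mul(f, Pow(s, -1))) = Mul(Rational(1, 3), f, Pow(s, -1)))
Add(Add(Mul(Add(Function('C')(-57), -14293), Add(11469, 11696)), Add(Mul(8642, Pow(-2985, -1)), Mul(Add(Mul(-7451, Pow(2859, -1)), Mul(5932, Pow(-6066, -1))), Pow(15266, -1)))), Function('T')(-175, -71)) = Add(Add(Mul(Add(68, -14293), Add(11469, 11696)), Add(Mul(8642, Pow(-2985, -1)), Mul(Add(Mul(-7451, Pow(2859, -1)), Mul(5932, Pow(-6066, -1))), Pow(15266, -1)))), Mul(Rational(1, 3), -71, Pow(-175, -1))) = Add(Add(Mul(-14225, 23165), Add(Mul(8642, Rational(-1, 2985)), Mul(Add(Mul(-7451, Rational(1, 2859)), Mul(5932, Rational(-1, 6066))), Rational(1, 15266)))), Mul(Rational(1, 3), -71, Rational(-1, 175))) = Add(Add(-329522125, Add(Rational(-8642, 2985), Mul(Add(Rational(-7451, 2859), Rational(-2966, 3033)), Rational(1, 15266)))), Rational(71, 525)) = Add(Add(-329522125, Add(Rational(-8642, 2985), Mul(Rational(-10359559, 2890449), Rational(1, 15266)))), Rational(71, 525)) = Add(Add(-329522125, Add(Rational(-8642, 2985), Rational(-10359559, 44125594434))), Rational(71, 525)) = Add(Add(-329522125, Rational(-127121436794081, 43904966461830)), Rational(71, 525)) = Add(Rational(-14467657973677389782831, 43904966461830), Rational(71, 525)) = Rational(-506368028870891801146423, 1536673826164050)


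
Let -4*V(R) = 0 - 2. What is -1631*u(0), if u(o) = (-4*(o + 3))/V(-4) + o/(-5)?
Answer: 39144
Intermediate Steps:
V(R) = 1/2 (V(R) = -(0 - 2)/4 = -1/4*(-2) = 1/2)
u(o) = -24 - 41*o/5 (u(o) = (-4*(o + 3))/(1/2) + o/(-5) = -4*(3 + o)*2 + o*(-1/5) = (-12 - 4*o)*2 - o/5 = (-24 - 8*o) - o/5 = -24 - 41*o/5)
-1631*u(0) = -1631*(-24 - 41/5*0) = -1631*(-24 + 0) = -1631*(-24) = 39144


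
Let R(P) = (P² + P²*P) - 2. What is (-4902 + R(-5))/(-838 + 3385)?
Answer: -556/283 ≈ -1.9647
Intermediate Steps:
R(P) = -2 + P² + P³ (R(P) = (P² + P³) - 2 = -2 + P² + P³)
(-4902 + R(-5))/(-838 + 3385) = (-4902 + (-2 + (-5)² + (-5)³))/(-838 + 3385) = (-4902 + (-2 + 25 - 125))/2547 = (-4902 - 102)*(1/2547) = -5004*1/2547 = -556/283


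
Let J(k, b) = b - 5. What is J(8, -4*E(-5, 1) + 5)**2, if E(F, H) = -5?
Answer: 400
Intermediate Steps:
J(k, b) = -5 + b
J(8, -4*E(-5, 1) + 5)**2 = (-5 + (-4*(-5) + 5))**2 = (-5 + (20 + 5))**2 = (-5 + 25)**2 = 20**2 = 400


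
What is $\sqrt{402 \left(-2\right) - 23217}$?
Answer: $3 i \sqrt{2669} \approx 154.99 i$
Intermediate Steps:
$\sqrt{402 \left(-2\right) - 23217} = \sqrt{-804 - 23217} = \sqrt{-24021} = 3 i \sqrt{2669}$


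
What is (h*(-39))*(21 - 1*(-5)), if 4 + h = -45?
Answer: 49686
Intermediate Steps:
h = -49 (h = -4 - 45 = -49)
(h*(-39))*(21 - 1*(-5)) = (-49*(-39))*(21 - 1*(-5)) = 1911*(21 + 5) = 1911*26 = 49686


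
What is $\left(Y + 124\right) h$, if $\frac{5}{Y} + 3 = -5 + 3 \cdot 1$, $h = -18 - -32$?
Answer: $1722$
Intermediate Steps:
$h = 14$ ($h = -18 + 32 = 14$)
$Y = -1$ ($Y = \frac{5}{-3 + \left(-5 + 3 \cdot 1\right)} = \frac{5}{-3 + \left(-5 + 3\right)} = \frac{5}{-3 - 2} = \frac{5}{-5} = 5 \left(- \frac{1}{5}\right) = -1$)
$\left(Y + 124\right) h = \left(-1 + 124\right) 14 = 123 \cdot 14 = 1722$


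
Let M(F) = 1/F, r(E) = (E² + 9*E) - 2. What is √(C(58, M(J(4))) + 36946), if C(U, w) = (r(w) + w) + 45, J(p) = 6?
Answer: √1331665/6 ≈ 192.33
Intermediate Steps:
r(E) = -2 + E² + 9*E
C(U, w) = 43 + w² + 10*w (C(U, w) = ((-2 + w² + 9*w) + w) + 45 = (-2 + w² + 10*w) + 45 = 43 + w² + 10*w)
√(C(58, M(J(4))) + 36946) = √((43 + (1/6)² + 10/6) + 36946) = √((43 + (⅙)² + 10*(⅙)) + 36946) = √((43 + 1/36 + 5/3) + 36946) = √(1609/36 + 36946) = √(1331665/36) = √1331665/6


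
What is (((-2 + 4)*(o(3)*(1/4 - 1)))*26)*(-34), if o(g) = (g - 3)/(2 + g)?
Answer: 0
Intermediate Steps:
o(g) = (-3 + g)/(2 + g)
(((-2 + 4)*(o(3)*(1/4 - 1)))*26)*(-34) = (((-2 + 4)*(((-3 + 3)/(2 + 3))*(1/4 - 1)))*26)*(-34) = ((2*((0/5)*(¼ - 1)))*26)*(-34) = ((2*(((⅕)*0)*(-¾)))*26)*(-34) = ((2*(0*(-¾)))*26)*(-34) = ((2*0)*26)*(-34) = (0*26)*(-34) = 0*(-34) = 0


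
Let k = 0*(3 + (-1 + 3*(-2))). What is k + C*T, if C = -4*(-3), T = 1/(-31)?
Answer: -12/31 ≈ -0.38710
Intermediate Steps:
T = -1/31 ≈ -0.032258
C = 12
k = 0 (k = 0*(3 + (-1 - 6)) = 0*(3 - 7) = 0*(-4) = 0)
k + C*T = 0 + 12*(-1/31) = 0 - 12/31 = -12/31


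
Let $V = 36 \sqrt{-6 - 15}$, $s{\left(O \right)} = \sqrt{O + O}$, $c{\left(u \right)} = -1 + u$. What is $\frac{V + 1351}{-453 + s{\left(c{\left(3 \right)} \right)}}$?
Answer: $- \frac{1351}{451} - \frac{36 i \sqrt{21}}{451} \approx -2.9956 - 0.36579 i$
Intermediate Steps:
$s{\left(O \right)} = \sqrt{2} \sqrt{O}$ ($s{\left(O \right)} = \sqrt{2 O} = \sqrt{2} \sqrt{O}$)
$V = 36 i \sqrt{21}$ ($V = 36 \sqrt{-21} = 36 i \sqrt{21} \approx 164.97 i$)
$\frac{V + 1351}{-453 + s{\left(c{\left(3 \right)} \right)}} = \frac{36 i \sqrt{21} + 1351}{-453 + \sqrt{2} \sqrt{-1 + 3}} = \frac{1351 + 36 i \sqrt{21}}{-453 + \sqrt{2} \sqrt{2}} = \frac{1351 + 36 i \sqrt{21}}{-453 + 2} = \frac{1351 + 36 i \sqrt{21}}{-451} = \left(1351 + 36 i \sqrt{21}\right) \left(- \frac{1}{451}\right) = - \frac{1351}{451} - \frac{36 i \sqrt{21}}{451}$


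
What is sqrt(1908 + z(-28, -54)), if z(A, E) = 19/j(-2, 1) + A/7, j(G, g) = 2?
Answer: sqrt(7654)/2 ≈ 43.744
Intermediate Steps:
z(A, E) = 19/2 + A/7
sqrt(1908 + z(-28, -54)) = sqrt(1908 + (19/2 + (1/7)*(-28))) = sqrt(1908 + (19/2 - 4)) = sqrt(1908 + 11/2) = sqrt(3827/2) = sqrt(7654)/2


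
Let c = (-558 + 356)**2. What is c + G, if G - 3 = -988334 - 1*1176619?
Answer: -2124146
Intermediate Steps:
G = -2164950 (G = 3 + (-988334 - 1*1176619) = 3 + (-988334 - 1176619) = 3 - 2164953 = -2164950)
c = 40804 (c = (-202)**2 = 40804)
c + G = 40804 - 2164950 = -2124146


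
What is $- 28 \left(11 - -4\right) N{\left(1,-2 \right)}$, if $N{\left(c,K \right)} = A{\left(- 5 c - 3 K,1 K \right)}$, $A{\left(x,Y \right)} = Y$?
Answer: $840$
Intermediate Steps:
$N{\left(c,K \right)} = K$ ($N{\left(c,K \right)} = 1 K = K$)
$- 28 \left(11 - -4\right) N{\left(1,-2 \right)} = - 28 \left(11 - -4\right) \left(-2\right) = - 28 \left(11 + 4\right) \left(-2\right) = \left(-28\right) 15 \left(-2\right) = \left(-420\right) \left(-2\right) = 840$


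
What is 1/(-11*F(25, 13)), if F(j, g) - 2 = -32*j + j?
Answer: 1/8503 ≈ 0.00011761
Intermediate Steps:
F(j, g) = 2 - 31*j (F(j, g) = 2 + (-32*j + j) = 2 - 31*j)
1/(-11*F(25, 13)) = 1/(-11*(2 - 31*25)) = 1/(-11*(2 - 775)) = 1/(-11*(-773)) = 1/8503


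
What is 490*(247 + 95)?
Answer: 167580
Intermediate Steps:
490*(247 + 95) = 490*342 = 167580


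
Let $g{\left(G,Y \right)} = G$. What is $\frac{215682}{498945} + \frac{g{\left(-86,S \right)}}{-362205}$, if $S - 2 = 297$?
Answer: $\frac{5210933872}{12048024915} \approx 0.43251$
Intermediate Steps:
$S = 299$ ($S = 2 + 297 = 299$)
$\frac{215682}{498945} + \frac{g{\left(-86,S \right)}}{-362205} = \frac{215682}{498945} - \frac{86}{-362205} = 215682 \cdot \frac{1}{498945} - - \frac{86}{362205} = \frac{71894}{166315} + \frac{86}{362205} = \frac{5210933872}{12048024915}$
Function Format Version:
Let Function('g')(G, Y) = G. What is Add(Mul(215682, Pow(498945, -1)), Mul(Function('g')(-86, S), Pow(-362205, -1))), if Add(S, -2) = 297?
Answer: Rational(5210933872, 12048024915) ≈ 0.43251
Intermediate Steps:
S = 299 (S = Add(2, 297) = 299)
Add(Mul(215682, Pow(498945, -1)), Mul(Function('g')(-86, S), Pow(-362205, -1))) = Add(Mul(215682, Pow(498945, -1)), Mul(-86, Pow(-362205, -1))) = Add(Mul(215682, Rational(1, 498945)), Mul(-86, Rational(-1, 362205))) = Add(Rational(71894, 166315), Rational(86, 362205)) = Rational(5210933872, 12048024915)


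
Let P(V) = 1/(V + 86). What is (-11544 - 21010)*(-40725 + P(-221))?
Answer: 178977855304/135 ≈ 1.3258e+9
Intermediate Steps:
P(V) = 1/(86 + V)
(-11544 - 21010)*(-40725 + P(-221)) = (-11544 - 21010)*(-40725 + 1/(86 - 221)) = -32554*(-40725 + 1/(-135)) = -32554*(-40725 - 1/135) = -32554*(-5497876/135) = 178977855304/135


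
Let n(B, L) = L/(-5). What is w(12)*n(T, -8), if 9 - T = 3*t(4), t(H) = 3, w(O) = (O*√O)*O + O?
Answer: 96/5 + 2304*√3/5 ≈ 817.33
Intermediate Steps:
w(O) = O + O^(5/2) (w(O) = O^(3/2)*O + O = O^(5/2) + O = O + O^(5/2))
T = 0 (T = 9 - 3*3 = 9 - 1*9 = 9 - 9 = 0)
n(B, L) = -L/5 (n(B, L) = L*(-⅕) = -L/5)
w(12)*n(T, -8) = (12 + 12^(5/2))*(-⅕*(-8)) = (12 + 288*√3)*(8/5) = 96/5 + 2304*√3/5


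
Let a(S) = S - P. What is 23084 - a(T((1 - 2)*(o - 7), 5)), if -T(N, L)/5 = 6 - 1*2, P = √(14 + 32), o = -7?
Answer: 23104 + √46 ≈ 23111.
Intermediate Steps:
P = √46 ≈ 6.7823
T(N, L) = -20 (T(N, L) = -5*(6 - 1*2) = -5*(6 - 2) = -5*4 = -20)
a(S) = S - √46
23084 - a(T((1 - 2)*(o - 7), 5)) = 23084 - (-20 - √46) = 23084 + (20 + √46) = 23104 + √46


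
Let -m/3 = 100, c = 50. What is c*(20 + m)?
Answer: -14000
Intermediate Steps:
m = -300 (m = -3*100 = -300)
c*(20 + m) = 50*(20 - 300) = 50*(-280) = -14000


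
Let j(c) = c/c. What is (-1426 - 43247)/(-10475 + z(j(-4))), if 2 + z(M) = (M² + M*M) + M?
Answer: 44673/10474 ≈ 4.2651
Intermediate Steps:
j(c) = 1
z(M) = -2 + M + 2*M² (z(M) = -2 + ((M² + M*M) + M) = -2 + ((M² + M²) + M) = -2 + (2*M² + M) = -2 + (M + 2*M²) = -2 + M + 2*M²)
(-1426 - 43247)/(-10475 + z(j(-4))) = (-1426 - 43247)/(-10475 + (-2 + 1 + 2*1²)) = -44673/(-10475 + (-2 + 1 + 2*1)) = -44673/(-10475 + (-2 + 1 + 2)) = -44673/(-10475 + 1) = -44673/(-10474) = -44673*(-1/10474) = 44673/10474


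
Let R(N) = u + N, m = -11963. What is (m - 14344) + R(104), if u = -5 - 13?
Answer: -26221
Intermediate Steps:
u = -18
R(N) = -18 + N
(m - 14344) + R(104) = (-11963 - 14344) + (-18 + 104) = -26307 + 86 = -26221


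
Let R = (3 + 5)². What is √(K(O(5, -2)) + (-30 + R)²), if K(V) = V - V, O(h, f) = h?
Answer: 34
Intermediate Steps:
R = 64 (R = 8² = 64)
K(V) = 0
√(K(O(5, -2)) + (-30 + R)²) = √(0 + (-30 + 64)²) = √(0 + 34²) = √(0 + 1156) = √1156 = 34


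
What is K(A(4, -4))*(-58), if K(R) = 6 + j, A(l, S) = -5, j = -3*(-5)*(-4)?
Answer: 3132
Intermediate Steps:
j = -60 (j = 15*(-4) = -60)
K(R) = -54 (K(R) = 6 - 60 = -54)
K(A(4, -4))*(-58) = -54*(-58) = 3132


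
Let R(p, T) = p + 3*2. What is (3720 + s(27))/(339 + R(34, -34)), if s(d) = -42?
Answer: 3678/379 ≈ 9.7045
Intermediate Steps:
R(p, T) = 6 + p (R(p, T) = p + 6 = 6 + p)
(3720 + s(27))/(339 + R(34, -34)) = (3720 - 42)/(339 + (6 + 34)) = 3678/(339 + 40) = 3678/379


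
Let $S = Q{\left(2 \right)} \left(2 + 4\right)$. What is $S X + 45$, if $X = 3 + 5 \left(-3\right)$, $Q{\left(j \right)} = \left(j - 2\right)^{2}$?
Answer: $45$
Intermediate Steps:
$Q{\left(j \right)} = \left(-2 + j\right)^{2}$
$X = -12$ ($X = 3 - 15 = -12$)
$S = 0$ ($S = \left(-2 + 2\right)^{2} \left(2 + 4\right) = 0^{2} \cdot 6 = 0 \cdot 6 = 0$)
$S X + 45 = 0 \left(-12\right) + 45 = 0 + 45 = 45$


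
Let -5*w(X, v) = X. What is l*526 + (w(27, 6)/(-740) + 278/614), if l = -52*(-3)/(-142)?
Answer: -46566601381/80648900 ≈ -577.40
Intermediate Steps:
w(X, v) = -X/5
l = -78/71 (l = 156*(-1/142) = -78/71 ≈ -1.0986)
l*526 + (w(27, 6)/(-740) + 278/614) = -78/71*526 + (-1/5*27/(-740) + 278/614) = -41028/71 + (-27/5*(-1/740) + 278*(1/614)) = -41028/71 + (27/3700 + 139/307) = -41028/71 + 522589/1135900 = -46566601381/80648900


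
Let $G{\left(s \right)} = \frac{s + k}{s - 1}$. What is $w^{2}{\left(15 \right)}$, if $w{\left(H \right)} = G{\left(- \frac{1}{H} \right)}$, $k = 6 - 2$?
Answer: $\frac{3481}{256} \approx 13.598$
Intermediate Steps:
$k = 4$ ($k = 6 - 2 = 4$)
$G{\left(s \right)} = \frac{4 + s}{-1 + s}$ ($G{\left(s \right)} = \frac{s + 4}{s - 1} = \frac{4 + s}{-1 + s}$)
$w{\left(H \right)} = \frac{4 - \frac{1}{H}}{-1 - \frac{1}{H}}$
$w^{2}{\left(15 \right)} = \left(\frac{1 - 60}{1 + 15}\right)^{2} = \left(\frac{1 - 60}{16}\right)^{2} = \left(\frac{1}{16} \left(-59\right)\right)^{2} = \left(- \frac{59}{16}\right)^{2} = \frac{3481}{256}$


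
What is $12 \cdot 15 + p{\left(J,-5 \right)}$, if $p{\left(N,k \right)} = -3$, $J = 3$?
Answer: $177$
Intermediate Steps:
$12 \cdot 15 + p{\left(J,-5 \right)} = 12 \cdot 15 - 3 = 180 - 3 = 177$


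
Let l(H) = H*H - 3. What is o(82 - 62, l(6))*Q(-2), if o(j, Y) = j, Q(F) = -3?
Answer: -60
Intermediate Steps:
l(H) = -3 + H**2 (l(H) = H**2 - 3 = -3 + H**2)
o(82 - 62, l(6))*Q(-2) = (82 - 62)*(-3) = 20*(-3) = -60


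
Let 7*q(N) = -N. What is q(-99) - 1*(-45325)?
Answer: 317374/7 ≈ 45339.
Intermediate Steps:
q(N) = -N/7 (q(N) = (-N)/7 = -N/7)
q(-99) - 1*(-45325) = -1/7*(-99) - 1*(-45325) = 99/7 + 45325 = 317374/7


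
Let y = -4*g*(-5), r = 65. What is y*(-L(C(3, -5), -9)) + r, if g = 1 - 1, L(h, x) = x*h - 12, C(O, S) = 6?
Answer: 65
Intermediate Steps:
L(h, x) = -12 + h*x (L(h, x) = h*x - 12 = -12 + h*x)
g = 0
y = 0 (y = -4*0*(-5) = 0*(-5) = 0)
y*(-L(C(3, -5), -9)) + r = 0*(-(-12 + 6*(-9))) + 65 = 0*(-(-12 - 54)) + 65 = 0*(-1*(-66)) + 65 = 0*66 + 65 = 0 + 65 = 65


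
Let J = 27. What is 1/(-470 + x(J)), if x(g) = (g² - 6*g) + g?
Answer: 1/124 ≈ 0.0080645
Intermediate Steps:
x(g) = g² - 5*g
1/(-470 + x(J)) = 1/(-470 + 27*(-5 + 27)) = 1/(-470 + 27*22) = 1/(-470 + 594) = 1/124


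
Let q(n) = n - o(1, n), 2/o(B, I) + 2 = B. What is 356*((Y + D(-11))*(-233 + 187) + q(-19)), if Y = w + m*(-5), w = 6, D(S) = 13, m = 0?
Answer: -317196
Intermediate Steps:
o(B, I) = 2/(-2 + B)
Y = 6 (Y = 6 + 0*(-5) = 6 + 0 = 6)
q(n) = 2 + n (q(n) = n - 2/(-2 + 1) = n - 2/(-1) = n - 2*(-1) = n - 1*(-2) = n + 2 = 2 + n)
356*((Y + D(-11))*(-233 + 187) + q(-19)) = 356*((6 + 13)*(-233 + 187) + (2 - 19)) = 356*(19*(-46) - 17) = 356*(-874 - 17) = 356*(-891) = -317196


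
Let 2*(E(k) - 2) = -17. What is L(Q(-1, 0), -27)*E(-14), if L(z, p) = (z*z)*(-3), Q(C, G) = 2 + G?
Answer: 78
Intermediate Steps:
E(k) = -13/2 (E(k) = 2 + (½)*(-17) = 2 - 17/2 = -13/2)
L(z, p) = -3*z² (L(z, p) = z²*(-3) = -3*z²)
L(Q(-1, 0), -27)*E(-14) = -3*(2 + 0)²*(-13/2) = -3*2²*(-13/2) = -3*4*(-13/2) = -12*(-13/2) = 78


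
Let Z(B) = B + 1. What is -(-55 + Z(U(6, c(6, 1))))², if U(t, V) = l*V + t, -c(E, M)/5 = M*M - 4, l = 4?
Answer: -144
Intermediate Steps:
c(E, M) = 20 - 5*M² (c(E, M) = -5*(M*M - 4) = -5*(M² - 4) = -5*(-4 + M²) = 20 - 5*M²)
U(t, V) = t + 4*V (U(t, V) = 4*V + t = t + 4*V)
Z(B) = 1 + B
-(-55 + Z(U(6, c(6, 1))))² = -(-55 + (1 + (6 + 4*(20 - 5*1²))))² = -(-55 + (1 + (6 + 4*(20 - 5*1))))² = -(-55 + (1 + (6 + 4*(20 - 5))))² = -(-55 + (1 + (6 + 4*15)))² = -(-55 + (1 + (6 + 60)))² = -(-55 + (1 + 66))² = -(-55 + 67)² = -1*12² = -1*144 = -144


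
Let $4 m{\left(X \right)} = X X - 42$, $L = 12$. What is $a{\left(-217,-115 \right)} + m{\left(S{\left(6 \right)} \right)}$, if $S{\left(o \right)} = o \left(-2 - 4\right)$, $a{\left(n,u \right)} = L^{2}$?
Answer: $\frac{915}{2} \approx 457.5$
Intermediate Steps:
$a{\left(n,u \right)} = 144$ ($a{\left(n,u \right)} = 12^{2} = 144$)
$S{\left(o \right)} = - 6 o$ ($S{\left(o \right)} = o \left(-6\right) = - 6 o$)
$m{\left(X \right)} = - \frac{21}{2} + \frac{X^{2}}{4}$ ($m{\left(X \right)} = \frac{X X - 42}{4} = \frac{X^{2} - 42}{4} = \frac{-42 + X^{2}}{4} = - \frac{21}{2} + \frac{X^{2}}{4}$)
$a{\left(-217,-115 \right)} + m{\left(S{\left(6 \right)} \right)} = 144 - \left(\frac{21}{2} - \frac{\left(\left(-6\right) 6\right)^{2}}{4}\right) = 144 - \left(\frac{21}{2} - \frac{\left(-36\right)^{2}}{4}\right) = 144 + \left(- \frac{21}{2} + \frac{1}{4} \cdot 1296\right) = 144 + \left(- \frac{21}{2} + 324\right) = 144 + \frac{627}{2} = \frac{915}{2}$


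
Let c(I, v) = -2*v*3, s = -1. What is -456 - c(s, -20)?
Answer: -576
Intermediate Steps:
c(I, v) = -6*v
-456 - c(s, -20) = -456 - (-6)*(-20) = -456 - 1*120 = -456 - 120 = -576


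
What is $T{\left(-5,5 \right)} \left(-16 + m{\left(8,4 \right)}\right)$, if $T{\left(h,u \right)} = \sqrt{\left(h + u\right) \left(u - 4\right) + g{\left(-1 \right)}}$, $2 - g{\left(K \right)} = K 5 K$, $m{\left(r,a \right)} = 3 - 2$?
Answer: $- 15 i \sqrt{3} \approx - 25.981 i$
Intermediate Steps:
$m{\left(r,a \right)} = 1$ ($m{\left(r,a \right)} = 3 - 2 = 1$)
$g{\left(K \right)} = 2 - 5 K^{2}$ ($g{\left(K \right)} = 2 - K 5 K = 2 - 5 K K = 2 - 5 K^{2}$)
$T{\left(h,u \right)} = \sqrt{-3 + \left(-4 + u\right) \left(h + u\right)}$ ($T{\left(h,u \right)} = \sqrt{\left(h + u\right) \left(u - 4\right) + \left(2 - 5 \left(-1\right)^{2}\right)} = \sqrt{\left(h + u\right) \left(-4 + u\right) + \left(2 - 5\right)} = \sqrt{\left(-4 + u\right) \left(h + u\right) + \left(2 - 5\right)} = \sqrt{\left(-4 + u\right) \left(h + u\right) - 3} = \sqrt{-3 + \left(-4 + u\right) \left(h + u\right)}$)
$T{\left(-5,5 \right)} \left(-16 + m{\left(8,4 \right)}\right) = \sqrt{-3 + 5^{2} - -20 - 20 - 25} \left(-16 + 1\right) = \sqrt{-3 + 25 + 20 - 20 - 25} \left(-15\right) = \sqrt{-3} \left(-15\right) = i \sqrt{3} \left(-15\right) = - 15 i \sqrt{3}$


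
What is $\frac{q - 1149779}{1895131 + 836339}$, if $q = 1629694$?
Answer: $\frac{95983}{546294} \approx 0.1757$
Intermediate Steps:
$\frac{q - 1149779}{1895131 + 836339} = \frac{1629694 - 1149779}{1895131 + 836339} = \frac{479915}{2731470} = 479915 \cdot \frac{1}{2731470} = \frac{95983}{546294}$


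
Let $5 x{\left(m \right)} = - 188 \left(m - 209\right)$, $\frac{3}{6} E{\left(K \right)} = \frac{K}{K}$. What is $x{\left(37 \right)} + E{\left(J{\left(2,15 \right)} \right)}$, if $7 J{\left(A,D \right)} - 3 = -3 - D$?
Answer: $\frac{32346}{5} \approx 6469.2$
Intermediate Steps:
$J{\left(A,D \right)} = - \frac{D}{7}$ ($J{\left(A,D \right)} = \frac{3}{7} + \frac{-3 - D}{7} = \frac{3}{7} - \left(\frac{3}{7} + \frac{D}{7}\right) = - \frac{D}{7}$)
$E{\left(K \right)} = 2$ ($E{\left(K \right)} = 2 \frac{K}{K} = 2 \cdot 1 = 2$)
$x{\left(m \right)} = \frac{39292}{5} - \frac{188 m}{5}$ ($x{\left(m \right)} = \frac{\left(-188\right) \left(m - 209\right)}{5} = \frac{\left(-188\right) \left(-209 + m\right)}{5} = \frac{39292 - 188 m}{5} = \frac{39292}{5} - \frac{188 m}{5}$)
$x{\left(37 \right)} + E{\left(J{\left(2,15 \right)} \right)} = \left(\frac{39292}{5} - \frac{6956}{5}\right) + 2 = \frac{32336}{5} + 2 = \frac{32346}{5}$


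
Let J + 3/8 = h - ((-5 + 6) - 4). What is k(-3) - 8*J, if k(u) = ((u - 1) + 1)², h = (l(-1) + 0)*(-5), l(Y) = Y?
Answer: -52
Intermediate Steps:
h = 5 (h = (-1 + 0)*(-5) = -1*(-5) = 5)
k(u) = u² (k(u) = ((-1 + u) + 1)² = u²)
J = 61/8 (J = -3/8 + (5 - ((-5 + 6) - 4)) = -3/8 + (5 - (1 - 4)) = -3/8 + (5 - 1*(-3)) = -3/8 + (5 + 3) = -3/8 + 8 = 61/8 ≈ 7.6250)
k(-3) - 8*J = (-3)² - 8*61/8 = 9 - 61 = -52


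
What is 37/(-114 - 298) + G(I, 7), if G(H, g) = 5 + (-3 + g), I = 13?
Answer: 3671/412 ≈ 8.9102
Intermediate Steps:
G(H, g) = 2 + g
37/(-114 - 298) + G(I, 7) = 37/(-114 - 298) + (2 + 7) = 37/(-412) + 9 = 37*(-1/412) + 9 = -37/412 + 9 = 3671/412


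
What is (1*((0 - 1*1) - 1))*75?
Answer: -150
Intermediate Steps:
(1*((0 - 1*1) - 1))*75 = (1*((0 - 1) - 1))*75 = (1*(-1 - 1))*75 = (1*(-2))*75 = -2*75 = -150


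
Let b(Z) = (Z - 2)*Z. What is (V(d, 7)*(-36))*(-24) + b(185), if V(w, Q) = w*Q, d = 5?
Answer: 64095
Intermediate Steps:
b(Z) = Z*(-2 + Z) (b(Z) = (-2 + Z)*Z = Z*(-2 + Z))
V(w, Q) = Q*w
(V(d, 7)*(-36))*(-24) + b(185) = ((7*5)*(-36))*(-24) + 185*(-2 + 185) = (35*(-36))*(-24) + 185*183 = -1260*(-24) + 33855 = 30240 + 33855 = 64095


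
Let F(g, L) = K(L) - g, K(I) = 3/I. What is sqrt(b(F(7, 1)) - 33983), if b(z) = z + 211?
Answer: 4*I*sqrt(2111) ≈ 183.78*I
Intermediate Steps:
F(g, L) = -g + 3/L (F(g, L) = 3/L - g = -g + 3/L)
b(z) = 211 + z
sqrt(b(F(7, 1)) - 33983) = sqrt((211 + (-1*7 + 3/1)) - 33983) = sqrt((211 + (-7 + 3*1)) - 33983) = sqrt((211 + (-7 + 3)) - 33983) = sqrt((211 - 4) - 33983) = sqrt(207 - 33983) = sqrt(-33776) = 4*I*sqrt(2111)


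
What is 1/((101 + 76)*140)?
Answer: 1/24780 ≈ 4.0355e-5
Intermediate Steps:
1/((101 + 76)*140) = 1/(177*140) = 1/24780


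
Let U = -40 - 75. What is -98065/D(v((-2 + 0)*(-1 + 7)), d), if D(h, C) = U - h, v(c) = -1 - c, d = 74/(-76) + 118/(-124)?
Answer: 98065/126 ≈ 778.29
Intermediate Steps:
U = -115
d = -1134/589 (d = 74*(-1/76) + 118*(-1/124) = -37/38 - 59/62 = -1134/589 ≈ -1.9253)
D(h, C) = -115 - h
-98065/D(v((-2 + 0)*(-1 + 7)), d) = -98065/(-115 - (-1 - (-2 + 0)*(-1 + 7))) = -98065/(-115 - (-1 - (-2)*6)) = -98065/(-115 - (-1 - 1*(-12))) = -98065/(-115 - (-1 + 12)) = -98065/(-115 - 1*11) = -98065/(-115 - 11) = -98065/(-126) = -98065*(-1/126) = 98065/126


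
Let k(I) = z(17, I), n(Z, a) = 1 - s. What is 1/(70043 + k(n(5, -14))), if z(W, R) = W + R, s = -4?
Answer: 1/70065 ≈ 1.4272e-5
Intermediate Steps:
n(Z, a) = 5 (n(Z, a) = 1 - 1*(-4) = 1 + 4 = 5)
z(W, R) = R + W
k(I) = 17 + I (k(I) = I + 17 = 17 + I)
1/(70043 + k(n(5, -14))) = 1/(70043 + (17 + 5)) = 1/(70043 + 22) = 1/70065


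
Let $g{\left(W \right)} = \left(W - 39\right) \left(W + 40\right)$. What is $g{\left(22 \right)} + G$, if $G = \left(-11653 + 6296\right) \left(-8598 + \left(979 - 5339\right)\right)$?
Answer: $69414952$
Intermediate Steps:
$g{\left(W \right)} = \left(-39 + W\right) \left(40 + W\right)$
$G = 69416006$ ($G = - 5357 \left(-8598 - 4360\right) = \left(-5357\right) \left(-12958\right) = 69416006$)
$g{\left(22 \right)} + G = \left(-1560 + 22 + 22^{2}\right) + 69416006 = \left(-1560 + 22 + 484\right) + 69416006 = -1054 + 69416006 = 69414952$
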